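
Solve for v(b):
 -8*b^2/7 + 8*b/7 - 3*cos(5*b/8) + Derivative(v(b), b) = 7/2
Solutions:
 v(b) = C1 + 8*b^3/21 - 4*b^2/7 + 7*b/2 + 24*sin(5*b/8)/5


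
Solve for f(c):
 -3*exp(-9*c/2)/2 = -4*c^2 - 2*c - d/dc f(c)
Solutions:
 f(c) = C1 - 4*c^3/3 - c^2 - exp(-9*c/2)/3


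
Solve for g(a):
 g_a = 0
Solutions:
 g(a) = C1


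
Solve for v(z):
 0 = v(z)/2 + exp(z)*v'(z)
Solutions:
 v(z) = C1*exp(exp(-z)/2)


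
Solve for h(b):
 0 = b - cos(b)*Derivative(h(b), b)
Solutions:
 h(b) = C1 + Integral(b/cos(b), b)


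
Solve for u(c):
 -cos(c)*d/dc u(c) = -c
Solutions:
 u(c) = C1 + Integral(c/cos(c), c)


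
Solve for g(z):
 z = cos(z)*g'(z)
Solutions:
 g(z) = C1 + Integral(z/cos(z), z)


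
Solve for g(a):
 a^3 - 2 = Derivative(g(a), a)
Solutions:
 g(a) = C1 + a^4/4 - 2*a


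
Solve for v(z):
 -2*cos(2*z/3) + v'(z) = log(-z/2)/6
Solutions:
 v(z) = C1 + z*log(-z)/6 - z/6 - z*log(2)/6 + 3*sin(2*z/3)


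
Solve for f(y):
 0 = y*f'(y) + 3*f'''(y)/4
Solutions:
 f(y) = C1 + Integral(C2*airyai(-6^(2/3)*y/3) + C3*airybi(-6^(2/3)*y/3), y)


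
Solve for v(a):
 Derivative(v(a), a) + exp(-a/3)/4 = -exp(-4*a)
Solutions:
 v(a) = C1 + exp(-4*a)/4 + 3*exp(-a/3)/4


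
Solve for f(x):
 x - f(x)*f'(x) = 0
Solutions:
 f(x) = -sqrt(C1 + x^2)
 f(x) = sqrt(C1 + x^2)


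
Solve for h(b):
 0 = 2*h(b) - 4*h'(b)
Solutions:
 h(b) = C1*exp(b/2)


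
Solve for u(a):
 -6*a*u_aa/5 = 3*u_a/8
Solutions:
 u(a) = C1 + C2*a^(11/16)


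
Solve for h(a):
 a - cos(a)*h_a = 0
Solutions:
 h(a) = C1 + Integral(a/cos(a), a)


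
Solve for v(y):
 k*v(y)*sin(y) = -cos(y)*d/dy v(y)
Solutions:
 v(y) = C1*exp(k*log(cos(y)))


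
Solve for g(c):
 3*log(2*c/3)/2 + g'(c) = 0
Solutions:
 g(c) = C1 - 3*c*log(c)/2 - 3*c*log(2)/2 + 3*c/2 + 3*c*log(3)/2


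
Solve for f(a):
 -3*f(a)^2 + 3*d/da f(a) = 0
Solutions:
 f(a) = -1/(C1 + a)


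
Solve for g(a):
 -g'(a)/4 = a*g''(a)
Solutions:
 g(a) = C1 + C2*a^(3/4)


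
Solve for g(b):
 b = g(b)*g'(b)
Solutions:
 g(b) = -sqrt(C1 + b^2)
 g(b) = sqrt(C1 + b^2)


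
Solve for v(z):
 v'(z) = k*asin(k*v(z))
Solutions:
 Integral(1/asin(_y*k), (_y, v(z))) = C1 + k*z


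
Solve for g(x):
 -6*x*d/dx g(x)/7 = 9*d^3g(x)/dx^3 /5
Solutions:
 g(x) = C1 + Integral(C2*airyai(-10^(1/3)*21^(2/3)*x/21) + C3*airybi(-10^(1/3)*21^(2/3)*x/21), x)


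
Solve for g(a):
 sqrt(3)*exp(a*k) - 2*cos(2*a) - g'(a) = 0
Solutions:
 g(a) = C1 - sin(2*a) + sqrt(3)*exp(a*k)/k


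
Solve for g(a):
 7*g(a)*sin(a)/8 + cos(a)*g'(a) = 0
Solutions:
 g(a) = C1*cos(a)^(7/8)


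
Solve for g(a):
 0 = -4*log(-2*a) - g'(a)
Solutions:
 g(a) = C1 - 4*a*log(-a) + 4*a*(1 - log(2))


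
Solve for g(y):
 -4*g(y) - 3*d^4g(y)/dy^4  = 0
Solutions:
 g(y) = (C1*sin(3^(3/4)*y/3) + C2*cos(3^(3/4)*y/3))*exp(-3^(3/4)*y/3) + (C3*sin(3^(3/4)*y/3) + C4*cos(3^(3/4)*y/3))*exp(3^(3/4)*y/3)


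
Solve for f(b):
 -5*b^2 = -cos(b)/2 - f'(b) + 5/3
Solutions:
 f(b) = C1 + 5*b^3/3 + 5*b/3 - sin(b)/2


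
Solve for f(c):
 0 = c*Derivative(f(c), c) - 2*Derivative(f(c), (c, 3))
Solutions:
 f(c) = C1 + Integral(C2*airyai(2^(2/3)*c/2) + C3*airybi(2^(2/3)*c/2), c)


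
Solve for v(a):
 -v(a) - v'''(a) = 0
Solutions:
 v(a) = C3*exp(-a) + (C1*sin(sqrt(3)*a/2) + C2*cos(sqrt(3)*a/2))*exp(a/2)


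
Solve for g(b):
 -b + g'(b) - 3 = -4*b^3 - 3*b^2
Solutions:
 g(b) = C1 - b^4 - b^3 + b^2/2 + 3*b


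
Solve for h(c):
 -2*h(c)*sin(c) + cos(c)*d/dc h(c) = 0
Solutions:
 h(c) = C1/cos(c)^2


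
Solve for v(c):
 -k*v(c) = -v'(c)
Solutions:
 v(c) = C1*exp(c*k)


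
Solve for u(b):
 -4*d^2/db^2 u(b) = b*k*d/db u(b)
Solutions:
 u(b) = Piecewise((-sqrt(2)*sqrt(pi)*C1*erf(sqrt(2)*b*sqrt(k)/4)/sqrt(k) - C2, (k > 0) | (k < 0)), (-C1*b - C2, True))


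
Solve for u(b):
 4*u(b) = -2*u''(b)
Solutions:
 u(b) = C1*sin(sqrt(2)*b) + C2*cos(sqrt(2)*b)


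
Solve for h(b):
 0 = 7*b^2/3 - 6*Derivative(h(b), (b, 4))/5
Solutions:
 h(b) = C1 + C2*b + C3*b^2 + C4*b^3 + 7*b^6/1296


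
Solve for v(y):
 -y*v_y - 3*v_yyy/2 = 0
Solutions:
 v(y) = C1 + Integral(C2*airyai(-2^(1/3)*3^(2/3)*y/3) + C3*airybi(-2^(1/3)*3^(2/3)*y/3), y)


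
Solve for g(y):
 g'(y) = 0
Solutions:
 g(y) = C1


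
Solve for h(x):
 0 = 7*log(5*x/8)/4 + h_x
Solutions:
 h(x) = C1 - 7*x*log(x)/4 - 7*x*log(5)/4 + 7*x/4 + 21*x*log(2)/4


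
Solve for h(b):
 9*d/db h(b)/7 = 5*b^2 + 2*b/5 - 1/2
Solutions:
 h(b) = C1 + 35*b^3/27 + 7*b^2/45 - 7*b/18


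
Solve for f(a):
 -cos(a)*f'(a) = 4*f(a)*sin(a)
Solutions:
 f(a) = C1*cos(a)^4


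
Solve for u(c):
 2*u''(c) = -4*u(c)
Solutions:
 u(c) = C1*sin(sqrt(2)*c) + C2*cos(sqrt(2)*c)


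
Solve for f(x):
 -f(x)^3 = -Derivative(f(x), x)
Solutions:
 f(x) = -sqrt(2)*sqrt(-1/(C1 + x))/2
 f(x) = sqrt(2)*sqrt(-1/(C1 + x))/2


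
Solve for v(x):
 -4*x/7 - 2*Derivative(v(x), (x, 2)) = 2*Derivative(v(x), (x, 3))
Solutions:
 v(x) = C1 + C2*x + C3*exp(-x) - x^3/21 + x^2/7


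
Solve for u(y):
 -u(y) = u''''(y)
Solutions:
 u(y) = (C1*sin(sqrt(2)*y/2) + C2*cos(sqrt(2)*y/2))*exp(-sqrt(2)*y/2) + (C3*sin(sqrt(2)*y/2) + C4*cos(sqrt(2)*y/2))*exp(sqrt(2)*y/2)


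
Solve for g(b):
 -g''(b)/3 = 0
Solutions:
 g(b) = C1 + C2*b


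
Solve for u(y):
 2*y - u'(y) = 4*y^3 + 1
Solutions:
 u(y) = C1 - y^4 + y^2 - y


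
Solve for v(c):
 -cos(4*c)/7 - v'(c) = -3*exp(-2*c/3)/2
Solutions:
 v(c) = C1 - sin(4*c)/28 - 9*exp(-2*c/3)/4


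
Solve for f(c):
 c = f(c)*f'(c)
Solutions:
 f(c) = -sqrt(C1 + c^2)
 f(c) = sqrt(C1 + c^2)


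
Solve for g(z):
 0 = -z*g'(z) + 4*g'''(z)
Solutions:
 g(z) = C1 + Integral(C2*airyai(2^(1/3)*z/2) + C3*airybi(2^(1/3)*z/2), z)


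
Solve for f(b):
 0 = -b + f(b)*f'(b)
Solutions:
 f(b) = -sqrt(C1 + b^2)
 f(b) = sqrt(C1 + b^2)


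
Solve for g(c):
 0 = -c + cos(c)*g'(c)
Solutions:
 g(c) = C1 + Integral(c/cos(c), c)


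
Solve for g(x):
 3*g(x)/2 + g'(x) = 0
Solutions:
 g(x) = C1*exp(-3*x/2)


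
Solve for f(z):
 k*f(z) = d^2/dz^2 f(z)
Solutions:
 f(z) = C1*exp(-sqrt(k)*z) + C2*exp(sqrt(k)*z)


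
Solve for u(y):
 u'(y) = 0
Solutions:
 u(y) = C1


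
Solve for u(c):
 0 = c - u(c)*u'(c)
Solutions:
 u(c) = -sqrt(C1 + c^2)
 u(c) = sqrt(C1 + c^2)


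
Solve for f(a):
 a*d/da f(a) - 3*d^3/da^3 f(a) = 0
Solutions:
 f(a) = C1 + Integral(C2*airyai(3^(2/3)*a/3) + C3*airybi(3^(2/3)*a/3), a)


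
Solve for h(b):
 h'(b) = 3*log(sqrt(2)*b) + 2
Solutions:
 h(b) = C1 + 3*b*log(b) - b + 3*b*log(2)/2


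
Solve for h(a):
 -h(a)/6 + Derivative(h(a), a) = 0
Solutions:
 h(a) = C1*exp(a/6)


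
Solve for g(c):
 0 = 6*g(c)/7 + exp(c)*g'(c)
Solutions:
 g(c) = C1*exp(6*exp(-c)/7)


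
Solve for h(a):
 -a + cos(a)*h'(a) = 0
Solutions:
 h(a) = C1 + Integral(a/cos(a), a)


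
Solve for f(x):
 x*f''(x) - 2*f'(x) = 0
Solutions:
 f(x) = C1 + C2*x^3


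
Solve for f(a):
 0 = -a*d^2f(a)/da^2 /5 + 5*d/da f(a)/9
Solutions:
 f(a) = C1 + C2*a^(34/9)


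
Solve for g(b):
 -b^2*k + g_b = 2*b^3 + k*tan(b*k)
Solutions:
 g(b) = C1 + b^4/2 + b^3*k/3 + k*Piecewise((-log(cos(b*k))/k, Ne(k, 0)), (0, True))


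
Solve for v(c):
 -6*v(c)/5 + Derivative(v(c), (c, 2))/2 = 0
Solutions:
 v(c) = C1*exp(-2*sqrt(15)*c/5) + C2*exp(2*sqrt(15)*c/5)


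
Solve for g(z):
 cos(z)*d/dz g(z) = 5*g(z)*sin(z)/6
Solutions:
 g(z) = C1/cos(z)^(5/6)


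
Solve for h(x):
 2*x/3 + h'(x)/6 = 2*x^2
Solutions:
 h(x) = C1 + 4*x^3 - 2*x^2


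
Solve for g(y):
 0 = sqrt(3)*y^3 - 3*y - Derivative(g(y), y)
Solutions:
 g(y) = C1 + sqrt(3)*y^4/4 - 3*y^2/2


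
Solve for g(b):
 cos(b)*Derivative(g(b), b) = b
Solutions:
 g(b) = C1 + Integral(b/cos(b), b)


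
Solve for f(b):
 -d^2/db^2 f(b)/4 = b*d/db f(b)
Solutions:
 f(b) = C1 + C2*erf(sqrt(2)*b)


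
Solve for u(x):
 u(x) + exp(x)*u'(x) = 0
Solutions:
 u(x) = C1*exp(exp(-x))


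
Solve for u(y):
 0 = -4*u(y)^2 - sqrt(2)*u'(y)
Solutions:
 u(y) = 1/(C1 + 2*sqrt(2)*y)


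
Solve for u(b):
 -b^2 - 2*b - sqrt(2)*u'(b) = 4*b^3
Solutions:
 u(b) = C1 - sqrt(2)*b^4/2 - sqrt(2)*b^3/6 - sqrt(2)*b^2/2


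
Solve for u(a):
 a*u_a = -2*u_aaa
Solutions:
 u(a) = C1 + Integral(C2*airyai(-2^(2/3)*a/2) + C3*airybi(-2^(2/3)*a/2), a)


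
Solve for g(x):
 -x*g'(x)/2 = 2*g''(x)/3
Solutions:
 g(x) = C1 + C2*erf(sqrt(6)*x/4)


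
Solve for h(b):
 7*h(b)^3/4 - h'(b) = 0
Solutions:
 h(b) = -sqrt(2)*sqrt(-1/(C1 + 7*b))
 h(b) = sqrt(2)*sqrt(-1/(C1 + 7*b))


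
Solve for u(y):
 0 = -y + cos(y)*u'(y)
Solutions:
 u(y) = C1 + Integral(y/cos(y), y)


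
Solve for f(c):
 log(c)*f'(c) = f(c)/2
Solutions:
 f(c) = C1*exp(li(c)/2)


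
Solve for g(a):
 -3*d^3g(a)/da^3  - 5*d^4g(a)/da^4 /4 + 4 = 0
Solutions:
 g(a) = C1 + C2*a + C3*a^2 + C4*exp(-12*a/5) + 2*a^3/9


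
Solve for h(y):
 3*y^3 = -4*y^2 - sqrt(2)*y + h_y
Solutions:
 h(y) = C1 + 3*y^4/4 + 4*y^3/3 + sqrt(2)*y^2/2


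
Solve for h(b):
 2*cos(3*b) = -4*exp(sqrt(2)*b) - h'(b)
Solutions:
 h(b) = C1 - 2*sqrt(2)*exp(sqrt(2)*b) - 2*sin(3*b)/3


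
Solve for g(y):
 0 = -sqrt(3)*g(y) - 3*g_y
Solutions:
 g(y) = C1*exp(-sqrt(3)*y/3)


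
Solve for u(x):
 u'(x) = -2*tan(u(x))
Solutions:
 u(x) = pi - asin(C1*exp(-2*x))
 u(x) = asin(C1*exp(-2*x))


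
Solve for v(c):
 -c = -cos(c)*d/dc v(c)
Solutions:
 v(c) = C1 + Integral(c/cos(c), c)


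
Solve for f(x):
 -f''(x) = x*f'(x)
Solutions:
 f(x) = C1 + C2*erf(sqrt(2)*x/2)


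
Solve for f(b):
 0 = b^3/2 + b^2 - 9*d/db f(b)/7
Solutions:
 f(b) = C1 + 7*b^4/72 + 7*b^3/27


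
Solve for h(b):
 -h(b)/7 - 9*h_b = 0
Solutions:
 h(b) = C1*exp(-b/63)


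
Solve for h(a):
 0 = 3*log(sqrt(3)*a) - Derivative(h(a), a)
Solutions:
 h(a) = C1 + 3*a*log(a) - 3*a + 3*a*log(3)/2


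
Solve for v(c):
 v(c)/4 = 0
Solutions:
 v(c) = 0


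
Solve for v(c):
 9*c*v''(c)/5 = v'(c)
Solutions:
 v(c) = C1 + C2*c^(14/9)


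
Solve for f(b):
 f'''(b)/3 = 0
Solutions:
 f(b) = C1 + C2*b + C3*b^2


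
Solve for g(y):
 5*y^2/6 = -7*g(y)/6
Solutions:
 g(y) = -5*y^2/7


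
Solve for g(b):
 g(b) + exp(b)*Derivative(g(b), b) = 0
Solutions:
 g(b) = C1*exp(exp(-b))


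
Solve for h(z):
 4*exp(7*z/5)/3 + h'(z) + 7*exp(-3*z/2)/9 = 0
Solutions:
 h(z) = C1 - 20*exp(7*z/5)/21 + 14*exp(-3*z/2)/27


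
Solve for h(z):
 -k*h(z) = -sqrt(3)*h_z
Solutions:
 h(z) = C1*exp(sqrt(3)*k*z/3)


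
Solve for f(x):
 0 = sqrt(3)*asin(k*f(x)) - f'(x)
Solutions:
 Integral(1/asin(_y*k), (_y, f(x))) = C1 + sqrt(3)*x


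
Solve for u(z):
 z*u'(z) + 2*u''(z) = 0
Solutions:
 u(z) = C1 + C2*erf(z/2)


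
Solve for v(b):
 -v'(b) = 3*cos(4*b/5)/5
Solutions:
 v(b) = C1 - 3*sin(4*b/5)/4


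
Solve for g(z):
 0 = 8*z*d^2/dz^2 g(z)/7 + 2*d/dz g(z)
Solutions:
 g(z) = C1 + C2/z^(3/4)


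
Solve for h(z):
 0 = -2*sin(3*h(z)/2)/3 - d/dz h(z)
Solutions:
 h(z) = -2*acos((-C1 - exp(2*z))/(C1 - exp(2*z)))/3 + 4*pi/3
 h(z) = 2*acos((-C1 - exp(2*z))/(C1 - exp(2*z)))/3


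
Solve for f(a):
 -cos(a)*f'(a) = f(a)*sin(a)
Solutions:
 f(a) = C1*cos(a)


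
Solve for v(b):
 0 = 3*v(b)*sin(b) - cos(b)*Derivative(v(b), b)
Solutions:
 v(b) = C1/cos(b)^3


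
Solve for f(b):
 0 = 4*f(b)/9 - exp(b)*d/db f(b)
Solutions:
 f(b) = C1*exp(-4*exp(-b)/9)


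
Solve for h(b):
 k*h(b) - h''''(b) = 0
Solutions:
 h(b) = C1*exp(-b*k^(1/4)) + C2*exp(b*k^(1/4)) + C3*exp(-I*b*k^(1/4)) + C4*exp(I*b*k^(1/4))


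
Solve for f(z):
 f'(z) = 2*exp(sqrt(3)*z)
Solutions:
 f(z) = C1 + 2*sqrt(3)*exp(sqrt(3)*z)/3


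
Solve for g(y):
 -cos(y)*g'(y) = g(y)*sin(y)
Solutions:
 g(y) = C1*cos(y)


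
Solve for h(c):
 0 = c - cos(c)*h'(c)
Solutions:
 h(c) = C1 + Integral(c/cos(c), c)


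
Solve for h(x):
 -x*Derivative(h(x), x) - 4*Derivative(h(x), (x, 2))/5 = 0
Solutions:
 h(x) = C1 + C2*erf(sqrt(10)*x/4)


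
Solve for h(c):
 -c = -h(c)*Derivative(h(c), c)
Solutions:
 h(c) = -sqrt(C1 + c^2)
 h(c) = sqrt(C1 + c^2)


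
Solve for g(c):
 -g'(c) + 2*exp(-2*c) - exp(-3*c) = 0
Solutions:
 g(c) = C1 - exp(-2*c) + exp(-3*c)/3


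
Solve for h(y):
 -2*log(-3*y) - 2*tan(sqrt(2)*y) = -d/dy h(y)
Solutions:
 h(y) = C1 + 2*y*log(-y) - 2*y + 2*y*log(3) - sqrt(2)*log(cos(sqrt(2)*y))


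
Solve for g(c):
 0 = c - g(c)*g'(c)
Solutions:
 g(c) = -sqrt(C1 + c^2)
 g(c) = sqrt(C1 + c^2)


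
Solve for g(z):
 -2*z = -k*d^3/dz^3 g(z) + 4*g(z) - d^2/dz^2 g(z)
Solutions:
 g(z) = C1*exp(-z*((sqrt(((-54 + k^(-2))^2 - 1/k^4)/k^2) - 54/k + k^(-3))^(1/3) + 1/k + 1/(k^2*(sqrt(((-54 + k^(-2))^2 - 1/k^4)/k^2) - 54/k + k^(-3))^(1/3)))/3) + C2*exp(z*((sqrt(((-54 + k^(-2))^2 - 1/k^4)/k^2) - 54/k + k^(-3))^(1/3) - sqrt(3)*I*(sqrt(((-54 + k^(-2))^2 - 1/k^4)/k^2) - 54/k + k^(-3))^(1/3) - 2/k - 4/(k^2*(-1 + sqrt(3)*I)*(sqrt(((-54 + k^(-2))^2 - 1/k^4)/k^2) - 54/k + k^(-3))^(1/3)))/6) + C3*exp(z*((sqrt(((-54 + k^(-2))^2 - 1/k^4)/k^2) - 54/k + k^(-3))^(1/3) + sqrt(3)*I*(sqrt(((-54 + k^(-2))^2 - 1/k^4)/k^2) - 54/k + k^(-3))^(1/3) - 2/k + 4/(k^2*(1 + sqrt(3)*I)*(sqrt(((-54 + k^(-2))^2 - 1/k^4)/k^2) - 54/k + k^(-3))^(1/3)))/6) - z/2


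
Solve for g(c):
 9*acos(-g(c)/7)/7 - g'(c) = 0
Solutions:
 Integral(1/acos(-_y/7), (_y, g(c))) = C1 + 9*c/7


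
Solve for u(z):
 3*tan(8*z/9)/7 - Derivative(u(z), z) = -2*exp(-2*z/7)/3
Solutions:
 u(z) = C1 + 27*log(tan(8*z/9)^2 + 1)/112 - 7*exp(-2*z/7)/3


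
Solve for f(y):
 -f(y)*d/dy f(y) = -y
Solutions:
 f(y) = -sqrt(C1 + y^2)
 f(y) = sqrt(C1 + y^2)


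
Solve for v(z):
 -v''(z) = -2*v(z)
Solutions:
 v(z) = C1*exp(-sqrt(2)*z) + C2*exp(sqrt(2)*z)


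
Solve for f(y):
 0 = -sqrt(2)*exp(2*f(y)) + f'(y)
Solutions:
 f(y) = log(-sqrt(-1/(C1 + sqrt(2)*y))) - log(2)/2
 f(y) = log(-1/(C1 + sqrt(2)*y))/2 - log(2)/2


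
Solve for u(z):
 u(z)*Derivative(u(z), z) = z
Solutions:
 u(z) = -sqrt(C1 + z^2)
 u(z) = sqrt(C1 + z^2)


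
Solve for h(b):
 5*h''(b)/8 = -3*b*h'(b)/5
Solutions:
 h(b) = C1 + C2*erf(2*sqrt(3)*b/5)


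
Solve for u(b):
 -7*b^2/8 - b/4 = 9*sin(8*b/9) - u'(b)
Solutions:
 u(b) = C1 + 7*b^3/24 + b^2/8 - 81*cos(8*b/9)/8


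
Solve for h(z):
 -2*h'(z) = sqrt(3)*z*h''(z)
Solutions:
 h(z) = C1 + C2*z^(1 - 2*sqrt(3)/3)


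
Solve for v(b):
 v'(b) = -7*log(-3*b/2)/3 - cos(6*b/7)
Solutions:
 v(b) = C1 - 7*b*log(-b)/3 - 7*b*log(3)/3 + 7*b*log(2)/3 + 7*b/3 - 7*sin(6*b/7)/6


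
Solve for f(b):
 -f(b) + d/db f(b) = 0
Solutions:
 f(b) = C1*exp(b)


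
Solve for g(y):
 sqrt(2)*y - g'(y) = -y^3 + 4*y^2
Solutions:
 g(y) = C1 + y^4/4 - 4*y^3/3 + sqrt(2)*y^2/2


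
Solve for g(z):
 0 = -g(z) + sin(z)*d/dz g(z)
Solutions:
 g(z) = C1*sqrt(cos(z) - 1)/sqrt(cos(z) + 1)


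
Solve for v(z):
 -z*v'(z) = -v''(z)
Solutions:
 v(z) = C1 + C2*erfi(sqrt(2)*z/2)


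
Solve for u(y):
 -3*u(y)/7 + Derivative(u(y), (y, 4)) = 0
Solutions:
 u(y) = C1*exp(-3^(1/4)*7^(3/4)*y/7) + C2*exp(3^(1/4)*7^(3/4)*y/7) + C3*sin(3^(1/4)*7^(3/4)*y/7) + C4*cos(3^(1/4)*7^(3/4)*y/7)


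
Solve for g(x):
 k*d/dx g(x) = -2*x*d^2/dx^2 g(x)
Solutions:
 g(x) = C1 + x^(1 - re(k)/2)*(C2*sin(log(x)*Abs(im(k))/2) + C3*cos(log(x)*im(k)/2))


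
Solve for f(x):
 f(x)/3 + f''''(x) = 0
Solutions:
 f(x) = (C1*sin(sqrt(2)*3^(3/4)*x/6) + C2*cos(sqrt(2)*3^(3/4)*x/6))*exp(-sqrt(2)*3^(3/4)*x/6) + (C3*sin(sqrt(2)*3^(3/4)*x/6) + C4*cos(sqrt(2)*3^(3/4)*x/6))*exp(sqrt(2)*3^(3/4)*x/6)


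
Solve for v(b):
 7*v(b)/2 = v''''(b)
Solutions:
 v(b) = C1*exp(-2^(3/4)*7^(1/4)*b/2) + C2*exp(2^(3/4)*7^(1/4)*b/2) + C3*sin(2^(3/4)*7^(1/4)*b/2) + C4*cos(2^(3/4)*7^(1/4)*b/2)


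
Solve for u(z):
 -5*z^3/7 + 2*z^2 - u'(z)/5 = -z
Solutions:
 u(z) = C1 - 25*z^4/28 + 10*z^3/3 + 5*z^2/2


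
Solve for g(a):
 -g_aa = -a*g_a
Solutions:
 g(a) = C1 + C2*erfi(sqrt(2)*a/2)


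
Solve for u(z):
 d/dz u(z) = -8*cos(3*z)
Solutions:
 u(z) = C1 - 8*sin(3*z)/3


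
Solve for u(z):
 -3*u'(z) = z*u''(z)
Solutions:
 u(z) = C1 + C2/z^2


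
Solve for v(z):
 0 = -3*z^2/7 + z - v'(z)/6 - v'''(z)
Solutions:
 v(z) = C1 + C2*sin(sqrt(6)*z/6) + C3*cos(sqrt(6)*z/6) - 6*z^3/7 + 3*z^2 + 216*z/7


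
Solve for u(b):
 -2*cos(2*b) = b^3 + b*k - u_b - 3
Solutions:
 u(b) = C1 + b^4/4 + b^2*k/2 - 3*b + sin(2*b)


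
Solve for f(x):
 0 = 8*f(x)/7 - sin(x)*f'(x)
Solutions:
 f(x) = C1*(cos(x) - 1)^(4/7)/(cos(x) + 1)^(4/7)


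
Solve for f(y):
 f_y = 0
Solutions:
 f(y) = C1


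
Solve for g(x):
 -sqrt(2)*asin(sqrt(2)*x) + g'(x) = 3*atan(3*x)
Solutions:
 g(x) = C1 + 3*x*atan(3*x) + sqrt(2)*(x*asin(sqrt(2)*x) + sqrt(2)*sqrt(1 - 2*x^2)/2) - log(9*x^2 + 1)/2


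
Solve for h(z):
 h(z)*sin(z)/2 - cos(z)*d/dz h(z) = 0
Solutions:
 h(z) = C1/sqrt(cos(z))


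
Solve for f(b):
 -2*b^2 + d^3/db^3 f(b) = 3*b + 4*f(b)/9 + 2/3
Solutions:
 f(b) = C3*exp(2^(2/3)*3^(1/3)*b/3) - 9*b^2/2 - 27*b/4 + (C1*sin(2^(2/3)*3^(5/6)*b/6) + C2*cos(2^(2/3)*3^(5/6)*b/6))*exp(-2^(2/3)*3^(1/3)*b/6) - 3/2


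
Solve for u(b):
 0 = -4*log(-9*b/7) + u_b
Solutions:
 u(b) = C1 + 4*b*log(-b) + 4*b*(-log(7) - 1 + 2*log(3))


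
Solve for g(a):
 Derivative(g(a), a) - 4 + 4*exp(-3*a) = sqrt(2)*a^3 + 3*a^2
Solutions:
 g(a) = C1 + sqrt(2)*a^4/4 + a^3 + 4*a + 4*exp(-3*a)/3


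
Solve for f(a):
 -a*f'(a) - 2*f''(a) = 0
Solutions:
 f(a) = C1 + C2*erf(a/2)


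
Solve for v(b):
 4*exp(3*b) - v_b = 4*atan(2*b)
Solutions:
 v(b) = C1 - 4*b*atan(2*b) + 4*exp(3*b)/3 + log(4*b^2 + 1)


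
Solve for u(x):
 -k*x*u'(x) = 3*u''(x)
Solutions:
 u(x) = Piecewise((-sqrt(6)*sqrt(pi)*C1*erf(sqrt(6)*sqrt(k)*x/6)/(2*sqrt(k)) - C2, (k > 0) | (k < 0)), (-C1*x - C2, True))


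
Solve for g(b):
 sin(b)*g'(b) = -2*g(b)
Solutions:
 g(b) = C1*(cos(b) + 1)/(cos(b) - 1)


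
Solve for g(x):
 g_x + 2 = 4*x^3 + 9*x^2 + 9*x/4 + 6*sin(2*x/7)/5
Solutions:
 g(x) = C1 + x^4 + 3*x^3 + 9*x^2/8 - 2*x - 21*cos(2*x/7)/5


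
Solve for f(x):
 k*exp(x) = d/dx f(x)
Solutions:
 f(x) = C1 + k*exp(x)


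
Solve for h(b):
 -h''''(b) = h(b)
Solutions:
 h(b) = (C1*sin(sqrt(2)*b/2) + C2*cos(sqrt(2)*b/2))*exp(-sqrt(2)*b/2) + (C3*sin(sqrt(2)*b/2) + C4*cos(sqrt(2)*b/2))*exp(sqrt(2)*b/2)


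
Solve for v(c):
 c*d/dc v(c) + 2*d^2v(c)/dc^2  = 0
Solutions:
 v(c) = C1 + C2*erf(c/2)


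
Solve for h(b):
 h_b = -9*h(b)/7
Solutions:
 h(b) = C1*exp(-9*b/7)


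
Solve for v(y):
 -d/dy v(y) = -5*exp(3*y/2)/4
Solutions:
 v(y) = C1 + 5*exp(3*y/2)/6


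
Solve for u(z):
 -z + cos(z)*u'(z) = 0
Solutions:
 u(z) = C1 + Integral(z/cos(z), z)


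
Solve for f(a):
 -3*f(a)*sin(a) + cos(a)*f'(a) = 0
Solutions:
 f(a) = C1/cos(a)^3


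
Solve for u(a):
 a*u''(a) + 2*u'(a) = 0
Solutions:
 u(a) = C1 + C2/a


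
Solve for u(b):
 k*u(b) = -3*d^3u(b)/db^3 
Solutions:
 u(b) = C1*exp(3^(2/3)*b*(-k)^(1/3)/3) + C2*exp(b*(-k)^(1/3)*(-3^(2/3) + 3*3^(1/6)*I)/6) + C3*exp(-b*(-k)^(1/3)*(3^(2/3) + 3*3^(1/6)*I)/6)


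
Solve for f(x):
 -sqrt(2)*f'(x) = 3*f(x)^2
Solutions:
 f(x) = 2/(C1 + 3*sqrt(2)*x)


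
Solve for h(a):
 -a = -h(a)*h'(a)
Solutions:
 h(a) = -sqrt(C1 + a^2)
 h(a) = sqrt(C1 + a^2)


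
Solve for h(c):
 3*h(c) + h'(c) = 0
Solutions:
 h(c) = C1*exp(-3*c)


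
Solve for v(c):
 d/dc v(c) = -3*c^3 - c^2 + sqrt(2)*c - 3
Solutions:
 v(c) = C1 - 3*c^4/4 - c^3/3 + sqrt(2)*c^2/2 - 3*c


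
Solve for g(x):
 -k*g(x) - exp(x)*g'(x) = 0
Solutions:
 g(x) = C1*exp(k*exp(-x))


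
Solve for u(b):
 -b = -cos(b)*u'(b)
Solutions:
 u(b) = C1 + Integral(b/cos(b), b)


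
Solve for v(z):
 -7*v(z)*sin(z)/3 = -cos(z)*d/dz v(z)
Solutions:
 v(z) = C1/cos(z)^(7/3)


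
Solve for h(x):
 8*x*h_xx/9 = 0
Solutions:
 h(x) = C1 + C2*x


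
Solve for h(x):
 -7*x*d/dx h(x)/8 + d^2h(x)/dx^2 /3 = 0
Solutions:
 h(x) = C1 + C2*erfi(sqrt(21)*x/4)


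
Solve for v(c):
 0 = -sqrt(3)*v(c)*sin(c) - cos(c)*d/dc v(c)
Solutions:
 v(c) = C1*cos(c)^(sqrt(3))


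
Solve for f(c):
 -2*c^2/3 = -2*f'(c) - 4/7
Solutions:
 f(c) = C1 + c^3/9 - 2*c/7


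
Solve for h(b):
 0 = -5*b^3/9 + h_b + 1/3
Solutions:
 h(b) = C1 + 5*b^4/36 - b/3


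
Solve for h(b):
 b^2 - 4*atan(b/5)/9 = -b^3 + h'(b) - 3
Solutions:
 h(b) = C1 + b^4/4 + b^3/3 - 4*b*atan(b/5)/9 + 3*b + 10*log(b^2 + 25)/9


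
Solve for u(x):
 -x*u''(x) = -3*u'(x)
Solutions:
 u(x) = C1 + C2*x^4


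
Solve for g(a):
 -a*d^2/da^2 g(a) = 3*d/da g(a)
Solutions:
 g(a) = C1 + C2/a^2


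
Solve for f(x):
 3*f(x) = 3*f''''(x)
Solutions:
 f(x) = C1*exp(-x) + C2*exp(x) + C3*sin(x) + C4*cos(x)


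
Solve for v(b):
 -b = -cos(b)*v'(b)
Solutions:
 v(b) = C1 + Integral(b/cos(b), b)


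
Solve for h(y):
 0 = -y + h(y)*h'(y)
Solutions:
 h(y) = -sqrt(C1 + y^2)
 h(y) = sqrt(C1 + y^2)


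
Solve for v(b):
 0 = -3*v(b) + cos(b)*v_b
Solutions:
 v(b) = C1*(sin(b) + 1)^(3/2)/(sin(b) - 1)^(3/2)


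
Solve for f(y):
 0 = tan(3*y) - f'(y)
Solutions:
 f(y) = C1 - log(cos(3*y))/3


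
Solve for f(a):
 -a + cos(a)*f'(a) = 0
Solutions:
 f(a) = C1 + Integral(a/cos(a), a)


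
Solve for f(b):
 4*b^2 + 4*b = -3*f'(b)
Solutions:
 f(b) = C1 - 4*b^3/9 - 2*b^2/3


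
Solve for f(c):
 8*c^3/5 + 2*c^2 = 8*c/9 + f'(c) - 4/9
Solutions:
 f(c) = C1 + 2*c^4/5 + 2*c^3/3 - 4*c^2/9 + 4*c/9


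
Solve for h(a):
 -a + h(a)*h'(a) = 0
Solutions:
 h(a) = -sqrt(C1 + a^2)
 h(a) = sqrt(C1 + a^2)


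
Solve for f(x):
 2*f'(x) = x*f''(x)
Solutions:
 f(x) = C1 + C2*x^3


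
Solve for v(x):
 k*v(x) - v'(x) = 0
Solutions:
 v(x) = C1*exp(k*x)


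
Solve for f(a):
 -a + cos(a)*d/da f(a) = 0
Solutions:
 f(a) = C1 + Integral(a/cos(a), a)


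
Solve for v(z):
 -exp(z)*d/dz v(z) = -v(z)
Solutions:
 v(z) = C1*exp(-exp(-z))


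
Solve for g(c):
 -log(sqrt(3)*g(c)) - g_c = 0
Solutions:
 2*Integral(1/(2*log(_y) + log(3)), (_y, g(c))) = C1 - c


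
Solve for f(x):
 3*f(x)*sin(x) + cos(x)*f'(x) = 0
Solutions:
 f(x) = C1*cos(x)^3


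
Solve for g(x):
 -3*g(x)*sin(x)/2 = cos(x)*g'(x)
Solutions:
 g(x) = C1*cos(x)^(3/2)


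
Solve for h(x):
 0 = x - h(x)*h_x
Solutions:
 h(x) = -sqrt(C1 + x^2)
 h(x) = sqrt(C1 + x^2)


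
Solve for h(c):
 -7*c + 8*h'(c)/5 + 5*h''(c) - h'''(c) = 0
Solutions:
 h(c) = C1 + C2*exp(c*(25 - sqrt(785))/10) + C3*exp(c*(25 + sqrt(785))/10) + 35*c^2/16 - 875*c/64


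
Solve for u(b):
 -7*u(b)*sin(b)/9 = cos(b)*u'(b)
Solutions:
 u(b) = C1*cos(b)^(7/9)


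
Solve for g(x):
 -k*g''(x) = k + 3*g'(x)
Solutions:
 g(x) = C1 + C2*exp(-3*x/k) - k*x/3


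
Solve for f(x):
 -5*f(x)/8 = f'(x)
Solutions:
 f(x) = C1*exp(-5*x/8)


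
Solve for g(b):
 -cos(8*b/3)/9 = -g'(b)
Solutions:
 g(b) = C1 + sin(8*b/3)/24


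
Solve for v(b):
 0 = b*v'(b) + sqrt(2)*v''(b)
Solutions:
 v(b) = C1 + C2*erf(2^(1/4)*b/2)


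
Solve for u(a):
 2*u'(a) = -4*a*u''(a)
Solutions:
 u(a) = C1 + C2*sqrt(a)


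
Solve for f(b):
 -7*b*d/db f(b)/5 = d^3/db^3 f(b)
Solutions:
 f(b) = C1 + Integral(C2*airyai(-5^(2/3)*7^(1/3)*b/5) + C3*airybi(-5^(2/3)*7^(1/3)*b/5), b)


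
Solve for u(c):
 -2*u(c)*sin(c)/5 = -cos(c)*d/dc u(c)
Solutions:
 u(c) = C1/cos(c)^(2/5)


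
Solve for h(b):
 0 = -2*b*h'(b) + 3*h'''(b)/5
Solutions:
 h(b) = C1 + Integral(C2*airyai(10^(1/3)*3^(2/3)*b/3) + C3*airybi(10^(1/3)*3^(2/3)*b/3), b)


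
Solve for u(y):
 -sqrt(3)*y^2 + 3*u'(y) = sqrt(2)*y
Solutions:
 u(y) = C1 + sqrt(3)*y^3/9 + sqrt(2)*y^2/6


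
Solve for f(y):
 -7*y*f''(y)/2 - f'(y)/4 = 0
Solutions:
 f(y) = C1 + C2*y^(13/14)


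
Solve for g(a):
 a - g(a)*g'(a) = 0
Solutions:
 g(a) = -sqrt(C1 + a^2)
 g(a) = sqrt(C1 + a^2)


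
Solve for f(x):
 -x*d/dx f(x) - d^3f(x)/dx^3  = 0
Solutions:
 f(x) = C1 + Integral(C2*airyai(-x) + C3*airybi(-x), x)


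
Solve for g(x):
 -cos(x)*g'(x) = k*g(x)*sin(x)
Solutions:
 g(x) = C1*exp(k*log(cos(x)))


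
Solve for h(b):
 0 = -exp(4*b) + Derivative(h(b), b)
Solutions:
 h(b) = C1 + exp(4*b)/4


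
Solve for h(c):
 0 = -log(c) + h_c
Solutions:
 h(c) = C1 + c*log(c) - c


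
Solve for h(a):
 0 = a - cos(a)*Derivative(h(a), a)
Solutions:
 h(a) = C1 + Integral(a/cos(a), a)


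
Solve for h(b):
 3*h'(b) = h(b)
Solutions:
 h(b) = C1*exp(b/3)


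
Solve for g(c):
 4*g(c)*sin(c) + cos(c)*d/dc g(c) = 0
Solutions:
 g(c) = C1*cos(c)^4


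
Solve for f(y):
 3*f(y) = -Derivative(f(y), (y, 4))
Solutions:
 f(y) = (C1*sin(sqrt(2)*3^(1/4)*y/2) + C2*cos(sqrt(2)*3^(1/4)*y/2))*exp(-sqrt(2)*3^(1/4)*y/2) + (C3*sin(sqrt(2)*3^(1/4)*y/2) + C4*cos(sqrt(2)*3^(1/4)*y/2))*exp(sqrt(2)*3^(1/4)*y/2)


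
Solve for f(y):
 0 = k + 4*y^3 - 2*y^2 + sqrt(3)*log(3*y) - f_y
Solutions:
 f(y) = C1 + k*y + y^4 - 2*y^3/3 + sqrt(3)*y*log(y) - sqrt(3)*y + sqrt(3)*y*log(3)


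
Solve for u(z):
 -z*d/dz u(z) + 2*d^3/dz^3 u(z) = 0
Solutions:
 u(z) = C1 + Integral(C2*airyai(2^(2/3)*z/2) + C3*airybi(2^(2/3)*z/2), z)


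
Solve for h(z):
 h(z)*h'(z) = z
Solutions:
 h(z) = -sqrt(C1 + z^2)
 h(z) = sqrt(C1 + z^2)


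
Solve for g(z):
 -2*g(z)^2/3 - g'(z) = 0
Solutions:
 g(z) = 3/(C1 + 2*z)


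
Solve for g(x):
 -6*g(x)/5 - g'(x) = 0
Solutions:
 g(x) = C1*exp(-6*x/5)


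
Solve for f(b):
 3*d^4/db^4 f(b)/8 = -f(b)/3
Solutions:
 f(b) = (C1*sin(2^(1/4)*sqrt(3)*b/3) + C2*cos(2^(1/4)*sqrt(3)*b/3))*exp(-2^(1/4)*sqrt(3)*b/3) + (C3*sin(2^(1/4)*sqrt(3)*b/3) + C4*cos(2^(1/4)*sqrt(3)*b/3))*exp(2^(1/4)*sqrt(3)*b/3)


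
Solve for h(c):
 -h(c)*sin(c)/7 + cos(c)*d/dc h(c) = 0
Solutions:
 h(c) = C1/cos(c)^(1/7)


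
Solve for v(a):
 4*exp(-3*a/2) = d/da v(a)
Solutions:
 v(a) = C1 - 8*exp(-3*a/2)/3


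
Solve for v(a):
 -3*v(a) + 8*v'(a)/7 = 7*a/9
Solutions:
 v(a) = C1*exp(21*a/8) - 7*a/27 - 8/81


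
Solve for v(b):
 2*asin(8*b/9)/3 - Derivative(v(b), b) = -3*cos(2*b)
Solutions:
 v(b) = C1 + 2*b*asin(8*b/9)/3 + sqrt(81 - 64*b^2)/12 + 3*sin(2*b)/2


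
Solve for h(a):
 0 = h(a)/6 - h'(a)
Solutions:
 h(a) = C1*exp(a/6)


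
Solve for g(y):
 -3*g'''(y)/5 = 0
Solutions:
 g(y) = C1 + C2*y + C3*y^2


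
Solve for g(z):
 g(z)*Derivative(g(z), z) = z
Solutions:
 g(z) = -sqrt(C1 + z^2)
 g(z) = sqrt(C1 + z^2)


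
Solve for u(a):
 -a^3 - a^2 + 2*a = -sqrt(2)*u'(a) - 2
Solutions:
 u(a) = C1 + sqrt(2)*a^4/8 + sqrt(2)*a^3/6 - sqrt(2)*a^2/2 - sqrt(2)*a


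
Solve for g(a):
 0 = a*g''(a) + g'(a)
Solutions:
 g(a) = C1 + C2*log(a)


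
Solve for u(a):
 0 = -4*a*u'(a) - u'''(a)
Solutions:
 u(a) = C1 + Integral(C2*airyai(-2^(2/3)*a) + C3*airybi(-2^(2/3)*a), a)


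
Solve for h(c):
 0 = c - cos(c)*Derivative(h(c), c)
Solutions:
 h(c) = C1 + Integral(c/cos(c), c)


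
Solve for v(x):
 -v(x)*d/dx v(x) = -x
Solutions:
 v(x) = -sqrt(C1 + x^2)
 v(x) = sqrt(C1 + x^2)


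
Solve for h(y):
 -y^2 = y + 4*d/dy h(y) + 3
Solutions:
 h(y) = C1 - y^3/12 - y^2/8 - 3*y/4


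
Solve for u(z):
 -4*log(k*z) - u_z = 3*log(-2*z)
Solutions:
 u(z) = C1 + z*(-4*log(-k) - 3*log(2) + 7) - 7*z*log(-z)


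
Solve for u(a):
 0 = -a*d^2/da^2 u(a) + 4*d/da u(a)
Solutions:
 u(a) = C1 + C2*a^5


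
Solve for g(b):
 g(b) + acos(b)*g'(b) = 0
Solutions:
 g(b) = C1*exp(-Integral(1/acos(b), b))


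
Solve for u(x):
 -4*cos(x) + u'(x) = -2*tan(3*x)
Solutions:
 u(x) = C1 + 2*log(cos(3*x))/3 + 4*sin(x)


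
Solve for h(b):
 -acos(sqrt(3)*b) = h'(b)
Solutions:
 h(b) = C1 - b*acos(sqrt(3)*b) + sqrt(3)*sqrt(1 - 3*b^2)/3


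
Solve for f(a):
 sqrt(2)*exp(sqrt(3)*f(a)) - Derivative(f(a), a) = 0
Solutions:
 f(a) = sqrt(3)*(2*log(-1/(C1 + sqrt(2)*a)) - log(3))/6


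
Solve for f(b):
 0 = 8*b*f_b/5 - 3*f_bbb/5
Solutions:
 f(b) = C1 + Integral(C2*airyai(2*3^(2/3)*b/3) + C3*airybi(2*3^(2/3)*b/3), b)


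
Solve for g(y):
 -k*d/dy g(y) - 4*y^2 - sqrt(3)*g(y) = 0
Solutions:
 g(y) = C1*exp(-sqrt(3)*y/k) - 8*sqrt(3)*k^2/9 + 8*k*y/3 - 4*sqrt(3)*y^2/3


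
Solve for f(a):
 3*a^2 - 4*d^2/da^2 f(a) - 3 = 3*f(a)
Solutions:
 f(a) = C1*sin(sqrt(3)*a/2) + C2*cos(sqrt(3)*a/2) + a^2 - 11/3


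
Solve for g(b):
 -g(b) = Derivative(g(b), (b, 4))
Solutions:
 g(b) = (C1*sin(sqrt(2)*b/2) + C2*cos(sqrt(2)*b/2))*exp(-sqrt(2)*b/2) + (C3*sin(sqrt(2)*b/2) + C4*cos(sqrt(2)*b/2))*exp(sqrt(2)*b/2)


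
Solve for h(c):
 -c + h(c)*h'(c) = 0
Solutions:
 h(c) = -sqrt(C1 + c^2)
 h(c) = sqrt(C1 + c^2)


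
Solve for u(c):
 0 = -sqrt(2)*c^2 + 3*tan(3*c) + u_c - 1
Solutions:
 u(c) = C1 + sqrt(2)*c^3/3 + c + log(cos(3*c))


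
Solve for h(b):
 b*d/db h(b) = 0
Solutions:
 h(b) = C1


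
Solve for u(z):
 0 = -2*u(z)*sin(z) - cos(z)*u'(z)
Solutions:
 u(z) = C1*cos(z)^2


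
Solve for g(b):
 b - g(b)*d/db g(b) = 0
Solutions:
 g(b) = -sqrt(C1 + b^2)
 g(b) = sqrt(C1 + b^2)


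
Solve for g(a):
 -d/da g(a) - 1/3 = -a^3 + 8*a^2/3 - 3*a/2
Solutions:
 g(a) = C1 + a^4/4 - 8*a^3/9 + 3*a^2/4 - a/3


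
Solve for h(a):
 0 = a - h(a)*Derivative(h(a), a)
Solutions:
 h(a) = -sqrt(C1 + a^2)
 h(a) = sqrt(C1 + a^2)


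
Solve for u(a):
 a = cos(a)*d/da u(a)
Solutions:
 u(a) = C1 + Integral(a/cos(a), a)


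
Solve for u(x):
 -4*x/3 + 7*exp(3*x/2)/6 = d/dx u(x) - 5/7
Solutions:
 u(x) = C1 - 2*x^2/3 + 5*x/7 + 7*exp(3*x/2)/9


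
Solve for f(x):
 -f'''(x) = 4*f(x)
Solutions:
 f(x) = C3*exp(-2^(2/3)*x) + (C1*sin(2^(2/3)*sqrt(3)*x/2) + C2*cos(2^(2/3)*sqrt(3)*x/2))*exp(2^(2/3)*x/2)


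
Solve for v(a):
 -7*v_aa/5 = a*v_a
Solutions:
 v(a) = C1 + C2*erf(sqrt(70)*a/14)


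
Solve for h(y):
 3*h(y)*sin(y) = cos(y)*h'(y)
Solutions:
 h(y) = C1/cos(y)^3


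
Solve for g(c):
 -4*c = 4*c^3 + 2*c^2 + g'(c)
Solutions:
 g(c) = C1 - c^4 - 2*c^3/3 - 2*c^2


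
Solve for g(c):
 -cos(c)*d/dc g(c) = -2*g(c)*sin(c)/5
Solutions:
 g(c) = C1/cos(c)^(2/5)


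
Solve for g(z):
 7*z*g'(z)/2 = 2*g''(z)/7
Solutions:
 g(z) = C1 + C2*erfi(7*sqrt(2)*z/4)


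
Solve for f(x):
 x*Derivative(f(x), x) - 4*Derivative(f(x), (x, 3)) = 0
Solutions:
 f(x) = C1 + Integral(C2*airyai(2^(1/3)*x/2) + C3*airybi(2^(1/3)*x/2), x)


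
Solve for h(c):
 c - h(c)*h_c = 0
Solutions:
 h(c) = -sqrt(C1 + c^2)
 h(c) = sqrt(C1 + c^2)


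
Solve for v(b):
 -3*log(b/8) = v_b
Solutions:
 v(b) = C1 - 3*b*log(b) + 3*b + b*log(512)


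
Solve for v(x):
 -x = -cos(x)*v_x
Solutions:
 v(x) = C1 + Integral(x/cos(x), x)


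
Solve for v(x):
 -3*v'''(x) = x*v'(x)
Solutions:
 v(x) = C1 + Integral(C2*airyai(-3^(2/3)*x/3) + C3*airybi(-3^(2/3)*x/3), x)


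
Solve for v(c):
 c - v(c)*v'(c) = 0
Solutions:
 v(c) = -sqrt(C1 + c^2)
 v(c) = sqrt(C1 + c^2)


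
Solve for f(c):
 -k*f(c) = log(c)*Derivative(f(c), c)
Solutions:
 f(c) = C1*exp(-k*li(c))


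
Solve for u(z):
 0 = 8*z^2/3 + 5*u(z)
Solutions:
 u(z) = -8*z^2/15


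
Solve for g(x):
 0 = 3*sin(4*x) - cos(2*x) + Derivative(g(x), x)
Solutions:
 g(x) = C1 + sin(2*x)/2 + 3*cos(4*x)/4


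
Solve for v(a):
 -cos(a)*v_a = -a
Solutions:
 v(a) = C1 + Integral(a/cos(a), a)


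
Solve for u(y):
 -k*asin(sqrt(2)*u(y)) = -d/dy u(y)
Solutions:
 Integral(1/asin(sqrt(2)*_y), (_y, u(y))) = C1 + k*y


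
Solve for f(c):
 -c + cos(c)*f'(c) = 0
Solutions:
 f(c) = C1 + Integral(c/cos(c), c)


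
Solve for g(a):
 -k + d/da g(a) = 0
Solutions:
 g(a) = C1 + a*k


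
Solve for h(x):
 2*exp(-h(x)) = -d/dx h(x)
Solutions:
 h(x) = log(C1 - 2*x)


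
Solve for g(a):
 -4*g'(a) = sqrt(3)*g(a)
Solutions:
 g(a) = C1*exp(-sqrt(3)*a/4)


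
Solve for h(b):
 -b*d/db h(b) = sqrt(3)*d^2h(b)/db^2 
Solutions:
 h(b) = C1 + C2*erf(sqrt(2)*3^(3/4)*b/6)


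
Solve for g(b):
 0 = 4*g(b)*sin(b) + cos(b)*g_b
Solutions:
 g(b) = C1*cos(b)^4


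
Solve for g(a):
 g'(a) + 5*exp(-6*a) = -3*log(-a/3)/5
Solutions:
 g(a) = C1 - 3*a*log(-a)/5 + 3*a*(1 + log(3))/5 + 5*exp(-6*a)/6


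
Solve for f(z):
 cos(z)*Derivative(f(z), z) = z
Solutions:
 f(z) = C1 + Integral(z/cos(z), z)


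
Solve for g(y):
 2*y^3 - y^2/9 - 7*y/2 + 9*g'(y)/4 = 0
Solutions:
 g(y) = C1 - 2*y^4/9 + 4*y^3/243 + 7*y^2/9


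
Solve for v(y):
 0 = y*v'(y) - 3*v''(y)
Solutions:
 v(y) = C1 + C2*erfi(sqrt(6)*y/6)


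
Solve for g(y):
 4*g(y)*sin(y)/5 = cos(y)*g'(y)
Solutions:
 g(y) = C1/cos(y)^(4/5)


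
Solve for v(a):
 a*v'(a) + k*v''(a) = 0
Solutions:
 v(a) = C1 + C2*sqrt(k)*erf(sqrt(2)*a*sqrt(1/k)/2)


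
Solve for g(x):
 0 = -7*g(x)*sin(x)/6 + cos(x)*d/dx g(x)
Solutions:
 g(x) = C1/cos(x)^(7/6)


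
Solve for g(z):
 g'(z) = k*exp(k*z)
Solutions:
 g(z) = C1 + exp(k*z)


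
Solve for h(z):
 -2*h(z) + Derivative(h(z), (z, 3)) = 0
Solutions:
 h(z) = C3*exp(2^(1/3)*z) + (C1*sin(2^(1/3)*sqrt(3)*z/2) + C2*cos(2^(1/3)*sqrt(3)*z/2))*exp(-2^(1/3)*z/2)


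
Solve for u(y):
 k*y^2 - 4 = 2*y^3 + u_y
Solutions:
 u(y) = C1 + k*y^3/3 - y^4/2 - 4*y


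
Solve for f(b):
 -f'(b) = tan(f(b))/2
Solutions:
 f(b) = pi - asin(C1*exp(-b/2))
 f(b) = asin(C1*exp(-b/2))


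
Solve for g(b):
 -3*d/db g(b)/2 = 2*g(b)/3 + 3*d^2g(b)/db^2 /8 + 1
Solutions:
 g(b) = C1*exp(2*b*(-1 + sqrt(5)/3)) + C2*exp(-2*b*(sqrt(5)/3 + 1)) - 3/2


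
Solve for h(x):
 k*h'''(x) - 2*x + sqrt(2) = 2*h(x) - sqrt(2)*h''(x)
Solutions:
 h(x) = C1*exp(-x*((sqrt(((-27 + 2*sqrt(2)/k^2)^2 - 8/k^4)/k^2) - 27/k + 2*sqrt(2)/k^3)^(1/3) + sqrt(2)/k + 2/(k^2*(sqrt(((-27 + 2*sqrt(2)/k^2)^2 - 8/k^4)/k^2) - 27/k + 2*sqrt(2)/k^3)^(1/3)))/3) + C2*exp(x*((sqrt(((-27 + 2*sqrt(2)/k^2)^2 - 8/k^4)/k^2) - 27/k + 2*sqrt(2)/k^3)^(1/3) - sqrt(3)*I*(sqrt(((-27 + 2*sqrt(2)/k^2)^2 - 8/k^4)/k^2) - 27/k + 2*sqrt(2)/k^3)^(1/3) - 2*sqrt(2)/k - 8/(k^2*(-1 + sqrt(3)*I)*(sqrt(((-27 + 2*sqrt(2)/k^2)^2 - 8/k^4)/k^2) - 27/k + 2*sqrt(2)/k^3)^(1/3)))/6) + C3*exp(x*((sqrt(((-27 + 2*sqrt(2)/k^2)^2 - 8/k^4)/k^2) - 27/k + 2*sqrt(2)/k^3)^(1/3) + sqrt(3)*I*(sqrt(((-27 + 2*sqrt(2)/k^2)^2 - 8/k^4)/k^2) - 27/k + 2*sqrt(2)/k^3)^(1/3) - 2*sqrt(2)/k + 8/(k^2*(1 + sqrt(3)*I)*(sqrt(((-27 + 2*sqrt(2)/k^2)^2 - 8/k^4)/k^2) - 27/k + 2*sqrt(2)/k^3)^(1/3)))/6) - x + sqrt(2)/2


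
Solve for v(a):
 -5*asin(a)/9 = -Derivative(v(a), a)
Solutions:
 v(a) = C1 + 5*a*asin(a)/9 + 5*sqrt(1 - a^2)/9


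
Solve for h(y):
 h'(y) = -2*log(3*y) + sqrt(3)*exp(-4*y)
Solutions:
 h(y) = C1 - 2*y*log(y) + 2*y*(1 - log(3)) - sqrt(3)*exp(-4*y)/4


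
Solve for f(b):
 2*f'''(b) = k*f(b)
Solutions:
 f(b) = C1*exp(2^(2/3)*b*k^(1/3)/2) + C2*exp(2^(2/3)*b*k^(1/3)*(-1 + sqrt(3)*I)/4) + C3*exp(-2^(2/3)*b*k^(1/3)*(1 + sqrt(3)*I)/4)


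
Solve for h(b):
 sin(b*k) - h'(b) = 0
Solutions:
 h(b) = C1 - cos(b*k)/k


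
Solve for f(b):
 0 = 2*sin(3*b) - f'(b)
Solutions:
 f(b) = C1 - 2*cos(3*b)/3


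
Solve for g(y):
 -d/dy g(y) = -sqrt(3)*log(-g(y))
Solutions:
 -li(-g(y)) = C1 + sqrt(3)*y


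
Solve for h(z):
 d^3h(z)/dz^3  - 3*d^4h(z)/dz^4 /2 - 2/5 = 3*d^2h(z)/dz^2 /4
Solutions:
 h(z) = C1 + C2*z - 4*z^2/15 + (C3*sin(sqrt(14)*z/6) + C4*cos(sqrt(14)*z/6))*exp(z/3)


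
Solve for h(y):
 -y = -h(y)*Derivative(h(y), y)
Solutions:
 h(y) = -sqrt(C1 + y^2)
 h(y) = sqrt(C1 + y^2)


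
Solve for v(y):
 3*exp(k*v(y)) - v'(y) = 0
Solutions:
 v(y) = Piecewise((log(-1/(C1*k + 3*k*y))/k, Ne(k, 0)), (nan, True))
 v(y) = Piecewise((C1 + 3*y, Eq(k, 0)), (nan, True))


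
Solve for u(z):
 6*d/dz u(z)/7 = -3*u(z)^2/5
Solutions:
 u(z) = 10/(C1 + 7*z)


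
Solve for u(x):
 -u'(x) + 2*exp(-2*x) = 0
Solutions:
 u(x) = C1 - exp(-2*x)


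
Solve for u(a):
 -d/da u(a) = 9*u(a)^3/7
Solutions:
 u(a) = -sqrt(14)*sqrt(-1/(C1 - 9*a))/2
 u(a) = sqrt(14)*sqrt(-1/(C1 - 9*a))/2


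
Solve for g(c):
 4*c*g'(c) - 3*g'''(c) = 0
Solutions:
 g(c) = C1 + Integral(C2*airyai(6^(2/3)*c/3) + C3*airybi(6^(2/3)*c/3), c)


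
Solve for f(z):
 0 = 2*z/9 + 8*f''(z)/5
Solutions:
 f(z) = C1 + C2*z - 5*z^3/216


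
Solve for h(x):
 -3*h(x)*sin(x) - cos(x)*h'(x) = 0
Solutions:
 h(x) = C1*cos(x)^3


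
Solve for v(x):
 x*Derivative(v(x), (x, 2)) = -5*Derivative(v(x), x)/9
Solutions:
 v(x) = C1 + C2*x^(4/9)


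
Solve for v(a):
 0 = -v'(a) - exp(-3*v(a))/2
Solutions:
 v(a) = log(C1 - 3*a/2)/3
 v(a) = log((-1 - sqrt(3)*I)*(C1 - 3*a/2)^(1/3)/2)
 v(a) = log((-1 + sqrt(3)*I)*(C1 - 3*a/2)^(1/3)/2)


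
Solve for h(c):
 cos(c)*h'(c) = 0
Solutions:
 h(c) = C1


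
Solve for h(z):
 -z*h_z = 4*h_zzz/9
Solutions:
 h(z) = C1 + Integral(C2*airyai(-2^(1/3)*3^(2/3)*z/2) + C3*airybi(-2^(1/3)*3^(2/3)*z/2), z)


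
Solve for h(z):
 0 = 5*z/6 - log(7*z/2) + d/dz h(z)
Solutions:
 h(z) = C1 - 5*z^2/12 + z*log(z) - z + z*log(7/2)


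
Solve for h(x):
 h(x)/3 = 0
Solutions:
 h(x) = 0


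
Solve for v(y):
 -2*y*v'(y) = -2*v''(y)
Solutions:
 v(y) = C1 + C2*erfi(sqrt(2)*y/2)


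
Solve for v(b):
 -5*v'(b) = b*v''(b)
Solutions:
 v(b) = C1 + C2/b^4


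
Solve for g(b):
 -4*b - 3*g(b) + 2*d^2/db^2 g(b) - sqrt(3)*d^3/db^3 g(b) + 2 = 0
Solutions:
 g(b) = C1*exp(b*(8*18^(1/3)/(27*sqrt(211) + 227*sqrt(3))^(1/3) + 8*sqrt(3) + 12^(1/3)*(27*sqrt(211) + 227*sqrt(3))^(1/3))/36)*sin(2^(1/3)*3^(1/6)*b*(-2^(1/3)*3^(2/3)*(27*sqrt(211) + 227*sqrt(3))^(1/3) + 24/(27*sqrt(211) + 227*sqrt(3))^(1/3))/36) + C2*exp(b*(8*18^(1/3)/(27*sqrt(211) + 227*sqrt(3))^(1/3) + 8*sqrt(3) + 12^(1/3)*(27*sqrt(211) + 227*sqrt(3))^(1/3))/36)*cos(2^(1/3)*3^(1/6)*b*(-2^(1/3)*3^(2/3)*(27*sqrt(211) + 227*sqrt(3))^(1/3) + 24/(27*sqrt(211) + 227*sqrt(3))^(1/3))/36) + C3*exp(b*(-12^(1/3)*(27*sqrt(211) + 227*sqrt(3))^(1/3) - 8*18^(1/3)/(27*sqrt(211) + 227*sqrt(3))^(1/3) + 4*sqrt(3))/18) - 4*b/3 + 2/3


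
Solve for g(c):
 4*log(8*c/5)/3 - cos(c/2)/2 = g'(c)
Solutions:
 g(c) = C1 + 4*c*log(c)/3 - 4*c*log(5)/3 - 4*c/3 + 4*c*log(2) - sin(c/2)


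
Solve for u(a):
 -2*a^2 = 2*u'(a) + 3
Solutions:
 u(a) = C1 - a^3/3 - 3*a/2


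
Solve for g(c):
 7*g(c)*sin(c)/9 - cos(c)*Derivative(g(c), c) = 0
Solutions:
 g(c) = C1/cos(c)^(7/9)


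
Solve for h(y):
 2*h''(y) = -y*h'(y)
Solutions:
 h(y) = C1 + C2*erf(y/2)


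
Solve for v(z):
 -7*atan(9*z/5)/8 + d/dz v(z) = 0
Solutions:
 v(z) = C1 + 7*z*atan(9*z/5)/8 - 35*log(81*z^2 + 25)/144


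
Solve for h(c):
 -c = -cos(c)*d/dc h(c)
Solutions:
 h(c) = C1 + Integral(c/cos(c), c)


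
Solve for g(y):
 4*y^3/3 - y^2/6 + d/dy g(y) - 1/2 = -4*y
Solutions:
 g(y) = C1 - y^4/3 + y^3/18 - 2*y^2 + y/2


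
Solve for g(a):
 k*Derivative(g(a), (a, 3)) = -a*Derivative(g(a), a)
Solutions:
 g(a) = C1 + Integral(C2*airyai(a*(-1/k)^(1/3)) + C3*airybi(a*(-1/k)^(1/3)), a)


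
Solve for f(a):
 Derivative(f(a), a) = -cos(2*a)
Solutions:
 f(a) = C1 - sin(2*a)/2


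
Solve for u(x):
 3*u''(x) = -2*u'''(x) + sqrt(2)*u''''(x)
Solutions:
 u(x) = C1 + C2*x + C3*exp(sqrt(2)*x*(1 - sqrt(1 + 3*sqrt(2)))/2) + C4*exp(sqrt(2)*x*(1 + sqrt(1 + 3*sqrt(2)))/2)


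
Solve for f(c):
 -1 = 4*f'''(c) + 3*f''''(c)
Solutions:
 f(c) = C1 + C2*c + C3*c^2 + C4*exp(-4*c/3) - c^3/24


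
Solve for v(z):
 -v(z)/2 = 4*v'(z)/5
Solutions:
 v(z) = C1*exp(-5*z/8)


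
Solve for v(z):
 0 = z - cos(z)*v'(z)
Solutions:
 v(z) = C1 + Integral(z/cos(z), z)


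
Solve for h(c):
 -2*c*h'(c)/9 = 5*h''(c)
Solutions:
 h(c) = C1 + C2*erf(sqrt(5)*c/15)
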